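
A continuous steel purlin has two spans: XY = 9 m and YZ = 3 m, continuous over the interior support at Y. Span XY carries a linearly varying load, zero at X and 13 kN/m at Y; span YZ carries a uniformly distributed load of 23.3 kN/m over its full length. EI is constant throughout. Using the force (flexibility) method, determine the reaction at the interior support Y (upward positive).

R_Y = 100.3 kN

Insert a hinge at Y; M_Y is the redundant, and each span becomes simply supported.
Discontinuity in slope at Y on the released structure — sum the simple-span end rotations:
  span XY: triangular load, peak 13: w₀L³/(45EI) = 210.6/EI
  span YZ: UDL 23.3: wL³/(24EI) = 26.21/EI
  relative rotation θ_0 = (210.6 + 26.21)/EI = 236.8/EI
A unit hogging moment at Y produces rotation L₁/(3EI) + L₂/(3EI) = 4/EI.
Slope continuity at Y: θ_0 = M_Y·4/EI, so M_Y = 236.8/4 = 59.2 kN·m (hogging).
Span XY, ΣM about X with M_Y applied at Y: R_Y^{XY}·9 = 351 + 59.2, so R_Y^{XY} = 45.58 kN and R_X = 58.5 − 45.58 = 12.92 kN.
Span YZ, ΣM about Z: R_Y^{YZ}·3 = 104.8 + 59.2, so R_Y^{YZ} = 54.68 kN and R_Z = 69.9 − 54.68 = 15.22 kN.
R_Y = 45.58 + 54.68 = 100.3 kN.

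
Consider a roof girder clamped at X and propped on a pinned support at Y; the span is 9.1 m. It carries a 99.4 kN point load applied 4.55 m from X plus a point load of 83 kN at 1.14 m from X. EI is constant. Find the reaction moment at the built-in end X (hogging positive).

Release the roller at Y. Primary structure: cantilever fixed at X.
Free-end deflection of the primary structure under the applied loading (downward +):
  point load 99.4 at a = 4.55: Pa²(3L − a)/(6EI) = 7803/EI
  point load 83 at a = 1.14: Pa²(3L − a)/(6EI) = 470.3/EI
  δ_0 = 8273/EI
Flexibility coefficient — unit upward force at Y: δ_{YY} = L³/(3EI) = 251.2/EI.
The prop prevents deflection at Y: R_Y = δ_0/δ_{YY} = 8273/251.2 = 32.93 kN.
Moment equilibrium about X: M_X = Σ(load moments about X) − R_Y·L = 546.9 − 32.93×9.1 = 247.2 kN·m.

M_X = 247.2 kN·m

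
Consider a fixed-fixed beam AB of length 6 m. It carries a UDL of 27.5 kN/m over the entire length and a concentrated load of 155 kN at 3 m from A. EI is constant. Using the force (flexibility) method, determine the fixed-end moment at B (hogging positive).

Take the two fixed-end moments M_A, M_B as redundants; the released structure is the simple span AB.
Simple-span end rotations at A and B under the given loads:
  at A: UDL 27.5: wL³/(24EI) = 247.5/EI
  at B: UDL 27.5: wL³/(24EI) = 247.5/EI
  at A: point load 155 at a = 3: Pab(L + b)/(6LEI) = 348.8/EI
  at B: point load 155 at a = 3: Pab(L + a)/(6LEI) = 348.8/EI
  θ_A0 = 596.2/EI,  θ_B0 = 596.2/EI
Flexibility coefficients: a unit moment at one end gives L/(3EI) there and L/(6EI) at the far end, so f₁₁ = f₂₂ = 2/EI and f₁₂ = f₂₁ = 1/EI.
Compatibility — zero rotation at each built-in end:
  2 M_A + 1 M_B = 596.2
  1 M_A + 2 M_B = 596.2
Solving the pair gives M_A = 198.8 kN·m and M_B = 198.8 kN·m (hogging).

M_B = 198.8 kN·m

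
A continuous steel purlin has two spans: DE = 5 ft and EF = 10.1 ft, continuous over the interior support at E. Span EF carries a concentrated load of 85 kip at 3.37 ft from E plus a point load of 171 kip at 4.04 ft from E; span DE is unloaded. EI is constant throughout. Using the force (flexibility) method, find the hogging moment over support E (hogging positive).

M_E = 328.2 kip·ft

Insert a hinge at E; M_E is the redundant, and each span becomes simply supported.
Rotations at E on the released spans (each span's end-slope, ×1/EI):
  span EF: point load 85 at a = 3.37: Pab(L + b)/(6LEI) = 535.4/EI
  span EF: point load 171 at a = 4.04: Pab(L + b)/(6LEI) = 1116/EI
  relative rotation θ_0 = (0 + 1652)/EI = 1652/EI
A unit hogging moment at E produces rotation L₁/(3EI) + L₂/(3EI) = 5.033/EI.
Slope continuity at E: θ_0 = M_E·5.033/EI, so M_E = 1652/5.033 = 328.2 kip·ft (hogging).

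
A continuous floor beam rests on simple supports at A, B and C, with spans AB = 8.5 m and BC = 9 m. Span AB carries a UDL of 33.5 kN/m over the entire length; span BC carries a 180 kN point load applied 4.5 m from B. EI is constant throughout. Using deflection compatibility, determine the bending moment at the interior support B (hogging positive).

Release continuity at B by inserting a hinge; the redundant is the internal moment M_B. The primary structure is two simply-supported spans AB and BC.
Discontinuity in slope at B on the released structure — sum the simple-span end rotations:
  span AB: UDL 33.5: wL³/(24EI) = 857.2/EI
  span BC: point load 180 at a = 4.5: Pab(L + b)/(6LEI) = 911.2/EI
  relative rotation θ_0 = (857.2 + 911.2)/EI = 1768/EI
A unit hogging moment at B produces rotation L₁/(3EI) + L₂/(3EI) = 5.833/EI.
Slope continuity at B: θ_0 = M_B·5.833/EI, so M_B = 1768/5.833 = 303.2 kN·m (hogging).

M_B = 303.2 kN·m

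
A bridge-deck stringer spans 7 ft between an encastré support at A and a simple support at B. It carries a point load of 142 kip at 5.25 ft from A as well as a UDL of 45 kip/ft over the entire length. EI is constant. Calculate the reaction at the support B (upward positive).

Take the reaction at B as the redundant and release it; the primary structure is a cantilever fixed at A.
Downward deflection at the released point B due to the loads:
  point load 142 at a = 5.25: Pa²(3L − a)/(6EI) = 10274/EI
  UDL 45: wL⁴/(8EI) = 13506/EI
  δ_0 = 23780/EI
Tip deflection under a unit load at B: L³/(3EI) = 114.3/EI.
The prop prevents deflection at B: R_B = δ_0/δ_{BB} = 23780/114.3 = 208 kip.

R_B = 208 kip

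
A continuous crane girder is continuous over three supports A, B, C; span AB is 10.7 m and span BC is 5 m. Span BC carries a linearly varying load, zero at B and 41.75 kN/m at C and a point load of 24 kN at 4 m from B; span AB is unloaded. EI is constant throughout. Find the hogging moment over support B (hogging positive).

Insert a hinge at B; M_B is the redundant, and each span becomes simply supported.
Discontinuity in slope at B on the released structure — sum the simple-span end rotations:
  span BC: triangular load, peak 41.75: 7w₀L³/(360EI) = 101.5/EI
  span BC: point load 24 at a = 4: Pab(L + b)/(6LEI) = 19.2/EI
  relative rotation θ_0 = (0 + 120.7)/EI = 120.7/EI
A unit hogging moment at B produces rotation L₁/(3EI) + L₂/(3EI) = 5.233/EI.
Slope continuity at B: θ_0 = M_B·5.233/EI, so M_B = 120.7/5.233 = 23.06 kN·m (hogging).

M_B = 23.06 kN·m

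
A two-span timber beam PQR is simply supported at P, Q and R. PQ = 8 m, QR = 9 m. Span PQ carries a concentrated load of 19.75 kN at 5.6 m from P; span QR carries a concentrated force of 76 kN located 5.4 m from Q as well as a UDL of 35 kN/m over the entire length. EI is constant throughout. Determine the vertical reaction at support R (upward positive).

R_R = 174 kN

Take M_Q as the redundant. Released structure: two simple spans PQ and QR with a hinge at Q.
End slopes at the hinge Q, treating each span as simply supported:
  span PQ: point load 19.75 at a = 5.6: Pab(L + a)/(6LEI) = 75.21/EI
  span QR: point load 76 at a = 5.4: Pab(L + b)/(6LEI) = 344.7/EI
  span QR: UDL 35: wL³/(24EI) = 1063/EI
  relative rotation θ_0 = (75.21 + 1408)/EI = 1483/EI
A unit hogging moment at Q produces rotation L₁/(3EI) + L₂/(3EI) = 5.667/EI.
Slope continuity at Q: θ_0 = M_Q·5.667/EI, so M_Q = 1483/5.667 = 261.7 kN·m (hogging).
Span QR, ΣM about R: R_Q^{QR}·9 = 1691 + 261.7, so R_Q^{QR} = 217 kN and R_R = 391 − 217 = 174 kN.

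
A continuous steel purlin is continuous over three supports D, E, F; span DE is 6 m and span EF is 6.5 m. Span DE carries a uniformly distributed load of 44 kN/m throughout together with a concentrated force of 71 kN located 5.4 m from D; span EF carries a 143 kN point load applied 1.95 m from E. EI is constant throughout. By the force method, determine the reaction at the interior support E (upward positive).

Take M_E as the redundant. Released structure: two simple spans DE and EF with a hinge at E.
End slopes at the hinge E, treating each span as simply supported:
  span DE: UDL 44: wL³/(24EI) = 396/EI
  span DE: point load 71 at a = 5.4: Pab(L + a)/(6LEI) = 72.85/EI
  span EF: point load 143 at a = 1.95: Pab(L + b)/(6LEI) = 359.5/EI
  relative rotation θ_0 = (468.8 + 359.5)/EI = 828.3/EI
A unit hogging moment at E produces rotation L₁/(3EI) + L₂/(3EI) = 4.167/EI.
Slope continuity at E: θ_0 = M_E·4.167/EI, so M_E = 828.3/4.167 = 198.8 kN·m (hogging).
Span DE, ΣM about D with M_E applied at E: R_E^{DE}·6 = 1175 + 198.8, so R_E^{DE} = 229 kN and R_D = 335 − 229 = 106 kN.
Span EF, ΣM about F: R_E^{EF}·6.5 = 650.6 + 198.8, so R_E^{EF} = 130.7 kN and R_F = 143 − 130.7 = 12.32 kN.
R_E = 229 + 130.7 = 359.7 kN.

R_E = 359.7 kN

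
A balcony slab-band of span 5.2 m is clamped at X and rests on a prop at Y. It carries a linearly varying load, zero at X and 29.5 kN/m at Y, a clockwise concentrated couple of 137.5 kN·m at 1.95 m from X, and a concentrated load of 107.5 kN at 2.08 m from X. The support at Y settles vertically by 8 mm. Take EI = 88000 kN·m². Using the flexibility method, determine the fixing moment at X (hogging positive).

M_X = 243.8 kN·m

Remove the prop at Y; the released (primary) structure is a cantilever built in at X.
Primary-structure tip deflection at Y by superposition:
  triangular load, peak 29.5 at the free end: 11w₀L⁴/(120EI) = 1977/EI
  clockwise couple 137.5 at a = 1.95: M₀a(2L − a)/(2EI) = 1133/EI
  point load 107.5 at a = 2.08: Pa²(3L − a)/(6EI) = 1048/EI
  δ_0 = 4158/EI
Tip deflection under a unit load at Y: L³/(3EI) = 46.87/EI.
With EI = 88000 kN·m²: δ_0 = 0.04725 m and δ_{YY} = 0.000533 m/kN.
Compatibility — the beam at Y must follow the support down by 0.008 m: δ_0 − R_Y·δ_{YY} = 0.008, so R_Y = (0.04725 − 0.008)/0.000533 = 73.69 kN.
Moment equilibrium about X: M_X = Σ(load moments about X) − R_Y·L = 627 − 73.69×5.2 = 243.8 kN·m.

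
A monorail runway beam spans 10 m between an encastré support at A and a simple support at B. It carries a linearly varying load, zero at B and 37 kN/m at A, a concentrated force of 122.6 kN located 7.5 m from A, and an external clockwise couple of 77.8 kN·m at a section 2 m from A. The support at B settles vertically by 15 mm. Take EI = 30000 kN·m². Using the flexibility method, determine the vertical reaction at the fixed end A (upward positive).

Remove the prop at B; the released (primary) structure is a cantilever built in at A.
Deflection at B on the released cantilever, summing each load's contribution:
  triangular load, peak 37 at the fixed end: w₀L⁴/(30EI) = 12333/EI
  point load 122.6 at a = 7.5: Pa²(3L − a)/(6EI) = 25861/EI
  clockwise couple 77.8 at a = 2: M₀a(2L − a)/(2EI) = 1400/EI
  δ_0 = 39595/EI
Flexibility coefficient — unit upward force at B: δ_{BB} = L³/(3EI) = 333.3/EI.
With EI = 30000 kN·m²: δ_0 = 1.3198 m and δ_{BB} = 0.011111 m/kN.
Compatibility — the beam at B must follow the support down by 0.015 m: δ_0 − R_B·δ_{BB} = 0.015, so R_B = (1.3198 − 0.015)/0.011111 = 117.4 kN.
Vertical equilibrium: R_A = ΣP − R_B = 307.6 − 117.4 = 190.2 kN.

R_A = 190.2 kN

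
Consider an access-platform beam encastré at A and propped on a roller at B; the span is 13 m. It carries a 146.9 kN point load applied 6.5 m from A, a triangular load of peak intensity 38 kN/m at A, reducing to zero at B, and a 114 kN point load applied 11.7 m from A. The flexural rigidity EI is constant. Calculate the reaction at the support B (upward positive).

R_B = 192.3 kN

Take the reaction at B as the redundant and release it; the primary structure is a cantilever fixed at A.
Primary-structure tip deflection at B by superposition:
  point load 146.9 at a = 6.5: Pa²(3L − a)/(6EI) = 33619/EI
  triangular load, peak 38 at the fixed end: w₀L⁴/(30EI) = 36177/EI
  point load 114 at a = 11.7: Pa²(3L − a)/(6EI) = 71005/EI
  δ_0 = 140801/EI
Flexibility coefficient — unit upward force at B: δ_{BB} = L³/(3EI) = 732.3/EI.
Compatibility at B: δ_0 − R_B·δ_{BB} = 0, so R_B = 140801/732.3 = 192.3 kN.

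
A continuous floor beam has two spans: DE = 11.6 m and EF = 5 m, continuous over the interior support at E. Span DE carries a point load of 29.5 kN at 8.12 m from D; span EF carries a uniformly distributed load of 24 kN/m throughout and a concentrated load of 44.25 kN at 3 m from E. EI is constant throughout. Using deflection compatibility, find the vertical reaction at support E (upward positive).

R_E = 120.2 kN

Release continuity at E by inserting a hinge; the redundant is the internal moment M_E. The primary structure is two simply-supported spans DE and EF.
End slopes at the hinge E, treating each span as simply supported:
  span DE: point load 29.5 at a = 8.12: Pab(L + a)/(6LEI) = 236.2/EI
  span EF: UDL 24: wL³/(24EI) = 125/EI
  span EF: point load 44.25 at a = 3: Pab(L + b)/(6LEI) = 61.95/EI
  relative rotation θ_0 = (236.2 + 186.9)/EI = 423.1/EI
A unit hogging moment at E produces rotation L₁/(3EI) + L₂/(3EI) = 5.533/EI.
Slope continuity at E: θ_0 = M_E·5.533/EI, so M_E = 423.1/5.533 = 76.47 kN·m (hogging).
Span DE, ΣM about D with M_E applied at E: R_E^{DE}·11.6 = 239.5 + 76.47, so R_E^{DE} = 27.24 kN and R_D = 29.5 − 27.24 = 2.258 kN.
Span EF, ΣM about F: R_E^{EF}·5 = 388.5 + 76.47, so R_E^{EF} = 92.99 kN and R_F = 164.2 − 92.99 = 71.26 kN.
R_E = 27.24 + 92.99 = 120.2 kN.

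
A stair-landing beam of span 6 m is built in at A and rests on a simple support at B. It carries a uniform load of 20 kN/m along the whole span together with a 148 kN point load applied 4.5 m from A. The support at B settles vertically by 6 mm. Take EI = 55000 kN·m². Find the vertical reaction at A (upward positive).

Take the reaction at B as the redundant and release it; the primary structure is a cantilever fixed at A.
Free-end deflection of the primary structure under the applied loading (downward +):
  UDL 20: wL⁴/(8EI) = 3240/EI
  point load 148 at a = 4.5: Pa²(3L − a)/(6EI) = 6743/EI
  δ_0 = 9983/EI
Flexibility coefficient — unit upward force at B: δ_{BB} = L³/(3EI) = 72/EI.
With EI = 55000 kN·m²: δ_0 = 0.18151 m and δ_{BB} = 0.001309 m/kN.
Compatibility — the beam at B must follow the support down by 0.006 m: δ_0 − R_B·δ_{BB} = 0.006, so R_B = (0.18151 − 0.006)/0.001309 = 134.1 kN.
Vertical equilibrium: R_A = ΣP − R_B = 268 − 134.1 = 133.9 kN.

R_A = 133.9 kN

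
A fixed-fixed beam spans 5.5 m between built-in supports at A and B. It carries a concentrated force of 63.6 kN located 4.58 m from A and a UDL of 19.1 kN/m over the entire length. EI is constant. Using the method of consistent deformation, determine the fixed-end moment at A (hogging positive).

Take the two fixed-end moments M_A, M_B as redundants; the released structure is the simple span AB.
On the primary (simply-supported) span, the end slopes from the loading are:
  at A: point load 63.6 at a = 4.58: Pab(L + b)/(6LEI) = 52.14/EI
  at B: point load 63.6 at a = 4.58: Pab(L + a)/(6LEI) = 81.86/EI
  at A: UDL 19.1: wL³/(24EI) = 132.4/EI
  at B: UDL 19.1: wL³/(24EI) = 132.4/EI
  θ_A0 = 184.5/EI,  θ_B0 = 214.3/EI
Flexibility coefficients: a unit moment at one end gives L/(3EI) there and L/(6EI) at the far end, so f₁₁ = f₂₂ = 1.833/EI and f₁₂ = f₂₁ = 0.9167/EI.
Compatibility — zero rotation at each built-in end:
  1.833 M_A + 0.9167 M_B = 184.5
  0.9167 M_A + 1.833 M_B = 214.3
Solving the pair gives M_A = 56.3 kN·m and M_B = 88.72 kN·m (hogging).

M_A = 56.3 kN·m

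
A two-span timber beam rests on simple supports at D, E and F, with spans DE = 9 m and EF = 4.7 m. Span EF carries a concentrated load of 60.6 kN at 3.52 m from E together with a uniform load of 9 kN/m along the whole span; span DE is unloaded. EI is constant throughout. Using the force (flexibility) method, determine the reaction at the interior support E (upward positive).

Release continuity at E by inserting a hinge; the redundant is the internal moment M_E. The primary structure is two simply-supported spans DE and EF.
End slopes at the hinge E, treating each span as simply supported:
  span EF: point load 60.6 at a = 3.52: Pab(L + b)/(6LEI) = 52.48/EI
  span EF: UDL 9: wL³/(24EI) = 38.93/EI
  relative rotation θ_0 = (0 + 91.42)/EI = 91.42/EI
A unit hogging moment at E produces rotation L₁/(3EI) + L₂/(3EI) = 4.567/EI.
Slope continuity at E: θ_0 = M_E·4.567/EI, so M_E = 91.42/4.567 = 20.02 kN·m (hogging).
Span DE, ΣM about D with M_E applied at E: R_E^{DE}·9 = 0 + 20.02, so R_E^{DE} = 2.224 kN and R_D = 0 − 2.224 = -2.224 kN.
Span EF, ΣM about F: R_E^{EF}·4.7 = 170.9 + 20.02, so R_E^{EF} = 40.62 kN and R_F = 102.9 − 40.62 = 62.28 kN.
R_E = 2.224 + 40.62 = 42.85 kN.

R_E = 42.85 kN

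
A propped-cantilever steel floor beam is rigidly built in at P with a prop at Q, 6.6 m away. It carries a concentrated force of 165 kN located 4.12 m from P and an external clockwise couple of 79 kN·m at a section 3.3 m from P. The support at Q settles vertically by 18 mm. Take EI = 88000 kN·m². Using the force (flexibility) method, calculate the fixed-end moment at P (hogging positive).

M_P = 274.9 kN·m

Choose R_Q as the redundant. The primary structure is the cantilever fixed at P.
Downward deflection at the released point Q due to the loads:
  point load 165 at a = 4.12: Pa²(3L − a)/(6EI) = 7319/EI
  clockwise couple 79 at a = 3.3: M₀a(2L − a)/(2EI) = 1290/EI
  δ_0 = 8610/EI
Flexibility coefficient — unit upward force at Q: δ_{QQ} = L³/(3EI) = 95.83/EI.
With EI = 88000 kN·m²: δ_0 = 0.097839 m and δ_{QQ} = 0.001089 m/kN.
Compatibility — the beam at Q must follow the support down by 0.018 m: δ_0 − R_Q·δ_{QQ} = 0.018, so R_Q = (0.097839 − 0.018)/0.001089 = 73.31 kN.
Moment equilibrium about P: M_P = Σ(load moments about P) − R_Q·L = 758.8 − 73.31×6.6 = 274.9 kN·m.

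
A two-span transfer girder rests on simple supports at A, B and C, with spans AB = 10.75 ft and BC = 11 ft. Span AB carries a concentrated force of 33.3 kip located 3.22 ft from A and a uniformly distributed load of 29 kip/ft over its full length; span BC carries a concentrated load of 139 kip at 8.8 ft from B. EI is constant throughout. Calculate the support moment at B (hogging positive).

M_B = 305.4 kip·ft

Take M_B as the redundant. Released structure: two simple spans AB and BC with a hinge at B.
Rotations at B on the released spans (each span's end-slope, ×1/EI):
  span AB: point load 33.3 at a = 3.22: Pab(L + a)/(6LEI) = 174.9/EI
  span AB: UDL 29: wL³/(24EI) = 1501/EI
  span BC: point load 139 at a = 8.8: Pab(L + b)/(6LEI) = 538.2/EI
  relative rotation θ_0 = (1676 + 538.2)/EI = 2214/EI
A unit hogging moment at B produces rotation L₁/(3EI) + L₂/(3EI) = 7.25/EI.
Compatibility: M_B·(L₁+L₂)/(3EI) = θ_0, giving M_B = 305.4 kip·ft (hogging).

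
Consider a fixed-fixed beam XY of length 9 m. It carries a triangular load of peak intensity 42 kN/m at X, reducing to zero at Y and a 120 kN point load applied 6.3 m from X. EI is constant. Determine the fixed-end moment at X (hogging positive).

M_X = 238.1 kN·m

Release both end moments; the primary structure is a simply-supported span XY with redundants M_X and M_Y.
Simple-span end rotations at X and Y under the given loads:
  at X: triangular load, peak 42: w₀L³/(45EI) = 680.4/EI
  at Y: triangular load, peak 42: 7w₀L³/(360EI) = 595.4/EI
  at X: point load 120 at a = 6.3: Pab(L + b)/(6LEI) = 442.3/EI
  at Y: point load 120 at a = 6.3: Pab(L + a)/(6LEI) = 578.3/EI
  θ_X0 = 1123/EI,  θ_Y0 = 1174/EI
Flexibility coefficients: a unit moment at one end gives L/(3EI) there and L/(6EI) at the far end, so f₁₁ = f₂₂ = 3/EI and f₁₂ = f₂₁ = 1.5/EI.
Compatibility — zero rotation at each built-in end:
  3 M_X + 1.5 M_Y = 1123
  1.5 M_X + 3 M_Y = 1174
Solving the pair gives M_X = 238.1 kN·m and M_Y = 272.2 kN·m (hogging).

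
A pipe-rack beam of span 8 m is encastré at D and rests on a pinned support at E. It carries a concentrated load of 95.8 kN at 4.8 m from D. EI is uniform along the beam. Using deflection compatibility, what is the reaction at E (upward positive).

Remove the prop at E; the released (primary) structure is a cantilever built in at D.
Deflection at E on the released cantilever, summing each load's contribution:
  point load 95.8 at a = 4.8: Pa²(3L − a)/(6EI) = 7063/EI
Tip deflection under a unit load at E: L³/(3EI) = 170.7/EI.
Compatibility at E: δ_0 − R_E·δ_{EE} = 0, so R_E = 7063/170.7 = 41.39 kN.

R_E = 41.39 kN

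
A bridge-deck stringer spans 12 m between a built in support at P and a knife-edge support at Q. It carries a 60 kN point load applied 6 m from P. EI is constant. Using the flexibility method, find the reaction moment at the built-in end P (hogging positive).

M_P = 135 kN·m

Release the roller at Q. Primary structure: cantilever fixed at P.
Deflection at Q on the released cantilever, summing each load's contribution:
  point load 60 at a = 6: Pa²(3L − a)/(6EI) = 10800/EI
Flexibility coefficient — unit upward force at Q: δ_{QQ} = L³/(3EI) = 576/EI.
Compatibility at Q: δ_0 − R_Q·δ_{QQ} = 0, so R_Q = 10800/576 = 18.75 kN.
Moment equilibrium about P: M_P = Σ(load moments about P) − R_Q·L = 360 − 18.75×12 = 135 kN·m.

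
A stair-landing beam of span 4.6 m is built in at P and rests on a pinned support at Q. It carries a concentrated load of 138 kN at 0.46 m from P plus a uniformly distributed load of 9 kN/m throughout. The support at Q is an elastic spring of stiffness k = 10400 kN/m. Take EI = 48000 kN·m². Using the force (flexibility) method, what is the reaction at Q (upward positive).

Remove the prop at Q; the released (primary) structure is a cantilever built in at P.
Free-end deflection of the primary structure under the applied loading (downward +):
  point load 138 at a = 0.46: Pa²(3L − a)/(6EI) = 64.92/EI
  UDL 9: wL⁴/(8EI) = 503.7/EI
  δ_0 = 568.6/EI
Tip deflection under a unit load at Q: L³/(3EI) = 32.45/EI.
With EI = 48000 kN·m²: δ_0 = 0.011847 m and δ_{QQ} = 0.000676 m/kN.
Compatibility — the spring shortens by R_Q/k under the reaction it provides: δ_0 − R_Q·δ_{QQ} = R_Q/k. With 1/k = 0.000096 m/kN, R_Q = δ_0 / (δ_{QQ} + 1/k) = 0.011847 / (0.000676 + 0.000096) = 15.34 kN.

R_Q = 15.34 kN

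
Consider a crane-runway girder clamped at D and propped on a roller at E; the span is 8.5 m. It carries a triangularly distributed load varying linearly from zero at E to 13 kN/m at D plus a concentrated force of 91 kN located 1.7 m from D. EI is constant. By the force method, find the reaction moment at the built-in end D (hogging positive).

M_D = 174 kN·m

Take the reaction at E as the redundant and release it; the primary structure is a cantilever fixed at D.
Downward deflection at the released point E due to the loads:
  triangular load, peak 13 at the fixed end: w₀L⁴/(30EI) = 2262/EI
  point load 91 at a = 1.7: Pa²(3L − a)/(6EI) = 1043/EI
  δ_0 = 3305/EI
Tip deflection under a unit load at E: L³/(3EI) = 204.7/EI.
Compatibility at E: δ_0 − R_E·δ_{EE} = 0, so R_E = 3305/204.7 = 16.15 kN.
Moment equilibrium about D: M_D = Σ(load moments about D) − R_E·L = 311.2 − 16.15×8.5 = 174 kN·m.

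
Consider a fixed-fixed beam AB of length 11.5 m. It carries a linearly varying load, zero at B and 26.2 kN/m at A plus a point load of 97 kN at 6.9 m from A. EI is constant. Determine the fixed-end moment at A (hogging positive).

M_A = 280.3 kN·m

Take the two fixed-end moments M_A, M_B as redundants; the released structure is the simple span AB.
On the primary (simply-supported) span, the end slopes from the loading are:
  at A: triangular load, peak 26.2: w₀L³/(45EI) = 885.5/EI
  at B: triangular load, peak 26.2: 7w₀L³/(360EI) = 774.8/EI
  at A: point load 97 at a = 6.9: Pab(L + b)/(6LEI) = 718.4/EI
  at B: point load 97 at a = 6.9: Pab(L + a)/(6LEI) = 821/EI
  θ_A0 = 1604/EI,  θ_B0 = 1596/EI
Flexibility coefficients: a unit moment at one end gives L/(3EI) there and L/(6EI) at the far end, so f₁₁ = f₂₂ = 3.833/EI and f₁₂ = f₂₁ = 1.917/EI.
Compatibility — zero rotation at each built-in end:
  3.833 M_A + 1.917 M_B = 1604
  1.917 M_A + 3.833 M_B = 1596
Solving the pair gives M_A = 280.3 kN·m and M_B = 276.1 kN·m (hogging).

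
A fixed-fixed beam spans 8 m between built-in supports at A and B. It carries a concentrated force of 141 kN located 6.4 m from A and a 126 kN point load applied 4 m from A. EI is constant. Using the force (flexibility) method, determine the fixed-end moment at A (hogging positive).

M_A = 162.1 kN·m

Take the two fixed-end moments M_A, M_B as redundants; the released structure is the simple span AB.
Simple-span end rotations at A and B under the given loads:
  at A: point load 141 at a = 6.4: Pab(L + b)/(6LEI) = 288.8/EI
  at B: point load 141 at a = 6.4: Pab(L + a)/(6LEI) = 433.2/EI
  at A: point load 126 at a = 4: Pab(L + b)/(6LEI) = 504/EI
  at B: point load 126 at a = 4: Pab(L + a)/(6LEI) = 504/EI
  θ_A0 = 792.8/EI,  θ_B0 = 937.2/EI
Flexibility coefficients: a unit moment at one end gives L/(3EI) there and L/(6EI) at the far end, so f₁₁ = f₂₂ = 2.667/EI and f₁₂ = f₂₁ = 1.333/EI.
Compatibility — zero rotation at each built-in end:
  2.667 M_A + 1.333 M_B = 792.8
  1.333 M_A + 2.667 M_B = 937.2
Solving the pair gives M_A = 162.1 kN·m and M_B = 270.4 kN·m (hogging).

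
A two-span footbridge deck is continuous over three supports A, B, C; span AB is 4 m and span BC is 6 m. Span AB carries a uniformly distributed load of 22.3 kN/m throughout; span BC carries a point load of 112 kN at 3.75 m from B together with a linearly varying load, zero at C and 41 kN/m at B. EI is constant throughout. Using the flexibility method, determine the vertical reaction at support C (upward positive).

Insert a hinge at B; M_B is the redundant, and each span becomes simply supported.
End slopes at the hinge B, treating each span as simply supported:
  span AB: UDL 22.3: wL³/(24EI) = 59.47/EI
  span BC: point load 112 at a = 3.75: Pab(L + b)/(6LEI) = 216.6/EI
  span BC: triangular load, peak 41: w₀L³/(45EI) = 196.8/EI
  relative rotation θ_0 = (59.47 + 413.4)/EI = 472.8/EI
A unit hogging moment at B produces rotation L₁/(3EI) + L₂/(3EI) = 3.333/EI.
Compatibility: M_B·(L₁+L₂)/(3EI) = θ_0, giving M_B = 141.8 kN·m (hogging).
Span BC, ΣM about C: R_B^{BC}·6 = 744 + 141.8, so R_B^{BC} = 147.6 kN and R_C = 235 − 147.6 = 87.36 kN.

R_C = 87.36 kN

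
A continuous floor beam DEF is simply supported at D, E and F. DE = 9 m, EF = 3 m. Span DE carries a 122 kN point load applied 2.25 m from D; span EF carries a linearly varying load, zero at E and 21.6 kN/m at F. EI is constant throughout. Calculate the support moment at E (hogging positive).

M_E = 99.34 kN·m

Take M_E as the redundant. Released structure: two simple spans DE and EF with a hinge at E.
Discontinuity in slope at E on the released structure — sum the simple-span end rotations:
  span DE: point load 122 at a = 2.25: Pab(L + a)/(6LEI) = 386/EI
  span EF: triangular load, peak 21.6: 7w₀L³/(360EI) = 11.34/EI
  relative rotation θ_0 = (386 + 11.34)/EI = 397.4/EI
A unit hogging moment at E produces rotation L₁/(3EI) + L₂/(3EI) = 4/EI.
Compatibility: M_E·(L₁+L₂)/(3EI) = θ_0, giving M_E = 99.34 kN·m (hogging).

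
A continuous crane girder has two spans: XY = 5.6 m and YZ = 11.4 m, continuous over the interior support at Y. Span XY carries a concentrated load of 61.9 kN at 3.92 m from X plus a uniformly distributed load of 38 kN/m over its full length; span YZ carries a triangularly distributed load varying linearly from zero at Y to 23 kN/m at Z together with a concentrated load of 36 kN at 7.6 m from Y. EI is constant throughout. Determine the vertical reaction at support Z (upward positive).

Insert a hinge at Y; M_Y is the redundant, and each span becomes simply supported.
Rotations at Y on the released spans (each span's end-slope, ×1/EI):
  span XY: point load 61.9 at a = 3.92: Pab(L + a)/(6LEI) = 115.5/EI
  span XY: UDL 38: wL³/(24EI) = 278.1/EI
  span YZ: triangular load, peak 23: 7w₀L³/(360EI) = 662.6/EI
  span YZ: point load 36 at a = 7.6: Pab(L + b)/(6LEI) = 231/EI
  relative rotation θ_0 = (393.6 + 893.6)/EI = 1287/EI
A unit hogging moment at Y produces rotation L₁/(3EI) + L₂/(3EI) = 5.667/EI.
Slope continuity at Y: θ_0 = M_Y·5.667/EI, so M_Y = 1287/5.667 = 227.1 kN·m (hogging).
Span YZ, ΣM about Z: R_Y^{YZ}·11.4 = 635 + 227.1, so R_Y^{YZ} = 75.63 kN and R_Z = 167.1 − 75.63 = 91.47 kN.

R_Z = 91.47 kN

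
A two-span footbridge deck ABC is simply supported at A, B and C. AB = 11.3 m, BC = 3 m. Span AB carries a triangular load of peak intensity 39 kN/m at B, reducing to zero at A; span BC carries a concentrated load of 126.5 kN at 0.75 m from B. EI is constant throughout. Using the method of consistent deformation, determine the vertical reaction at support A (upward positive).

R_A = 49.08 kN

Take M_B as the redundant. Released structure: two simple spans AB and BC with a hinge at B.
Rotations at B on the released spans (each span's end-slope, ×1/EI):
  span AB: triangular load, peak 39: w₀L³/(45EI) = 1251/EI
  span BC: point load 126.5 at a = 0.75: Pab(L + b)/(6LEI) = 62.26/EI
  relative rotation θ_0 = (1251 + 62.26)/EI = 1313/EI
A unit hogging moment at B produces rotation L₁/(3EI) + L₂/(3EI) = 4.767/EI.
Slope continuity at B: θ_0 = M_B·4.767/EI, so M_B = 1313/4.767 = 275.4 kN·m (hogging).
Span AB, ΣM about A with M_B applied at B: R_B^{AB}·11.3 = 1660 + 275.4, so R_B^{AB} = 171.3 kN and R_A = 220.3 − 171.3 = 49.08 kN.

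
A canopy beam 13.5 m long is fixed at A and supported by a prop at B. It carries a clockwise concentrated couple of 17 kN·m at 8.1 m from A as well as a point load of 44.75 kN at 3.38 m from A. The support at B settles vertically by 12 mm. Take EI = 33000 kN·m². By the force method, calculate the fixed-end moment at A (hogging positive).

Remove the prop at B; the released (primary) structure is a cantilever built in at A.
Deflection at B on the released cantilever, summing each load's contribution:
  clockwise couple 17 at a = 8.1: M₀a(2L − a)/(2EI) = 1301/EI
  point load 44.75 at a = 3.38: Pa²(3L − a)/(6EI) = 3163/EI
  δ_0 = 4464/EI
Tip deflection under a unit load at B: L³/(3EI) = 820.1/EI.
With EI = 33000 kN·m²: δ_0 = 0.13528 m and δ_{BB} = 0.024852 m/kN.
Compatibility — the beam at B must follow the support down by 0.012 m: δ_0 − R_B·δ_{BB} = 0.012, so R_B = (0.13528 − 0.012)/0.024852 = 4.96 kN.
Moment equilibrium about A: M_A = Σ(load moments about A) − R_B·L = 168.3 − 4.96×13.5 = 101.3 kN·m.

M_A = 101.3 kN·m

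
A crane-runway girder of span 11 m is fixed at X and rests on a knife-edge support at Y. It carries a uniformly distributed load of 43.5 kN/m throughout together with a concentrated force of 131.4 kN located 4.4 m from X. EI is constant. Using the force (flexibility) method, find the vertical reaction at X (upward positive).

R_X = 403.1 kN

Choose R_Y as the redundant. The primary structure is the cantilever fixed at X.
Downward deflection at the released point Y due to the loads:
  UDL 43.5: wL⁴/(8EI) = 79610/EI
  point load 131.4 at a = 4.4: Pa²(3L − a)/(6EI) = 12126/EI
  δ_0 = 91736/EI
Tip deflection under a unit load at Y: L³/(3EI) = 443.7/EI.
Compatibility at Y: δ_0 − R_Y·δ_{YY} = 0, so R_Y = 91736/443.7 = 206.8 kN.
Vertical equilibrium: R_X = ΣP − R_Y = 609.9 − 206.8 = 403.1 kN.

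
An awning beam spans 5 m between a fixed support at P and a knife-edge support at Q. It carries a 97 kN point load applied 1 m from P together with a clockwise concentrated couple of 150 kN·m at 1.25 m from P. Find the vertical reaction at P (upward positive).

R_P = 71.88 kN

Choose R_Q as the redundant. The primary structure is the cantilever fixed at P.
Deflection at Q on the released cantilever, summing each load's contribution:
  point load 97 at a = 1: Pa²(3L − a)/(6EI) = 226.3/EI
  clockwise couple 150 at a = 1.25: M₀a(2L − a)/(2EI) = 820.3/EI
  δ_0 = 1047/EI
Tip deflection under a unit load at Q: L³/(3EI) = 41.67/EI.
Compatibility at Q: δ_0 − R_Q·δ_{QQ} = 0, so R_Q = 1047/41.67 = 25.12 kN.
Vertical equilibrium: R_P = ΣP − R_Q = 97 − 25.12 = 71.88 kN.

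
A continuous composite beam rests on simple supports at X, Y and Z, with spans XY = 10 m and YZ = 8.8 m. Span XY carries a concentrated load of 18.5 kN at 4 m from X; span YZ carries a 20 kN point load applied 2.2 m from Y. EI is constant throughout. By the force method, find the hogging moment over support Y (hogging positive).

M_Y = 30.05 kN·m

Release continuity at Y by inserting a hinge; the redundant is the internal moment M_Y. The primary structure is two simply-supported spans XY and YZ.
Discontinuity in slope at Y on the released structure — sum the simple-span end rotations:
  span XY: point load 18.5 at a = 4: Pab(L + a)/(6LEI) = 103.6/EI
  span YZ: point load 20 at a = 2.2: Pab(L + b)/(6LEI) = 84.7/EI
  relative rotation θ_0 = (103.6 + 84.7)/EI = 188.3/EI
A unit hogging moment at Y produces rotation L₁/(3EI) + L₂/(3EI) = 6.267/EI.
Slope continuity at Y: θ_0 = M_Y·6.267/EI, so M_Y = 188.3/6.267 = 30.05 kN·m (hogging).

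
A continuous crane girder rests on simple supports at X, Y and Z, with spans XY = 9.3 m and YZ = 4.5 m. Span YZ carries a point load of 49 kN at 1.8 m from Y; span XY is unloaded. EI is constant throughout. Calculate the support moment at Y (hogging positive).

Take M_Y as the redundant. Released structure: two simple spans XY and YZ with a hinge at Y.
Discontinuity in slope at Y on the released structure — sum the simple-span end rotations:
  span YZ: point load 49 at a = 1.8: Pab(L + b)/(6LEI) = 63.5/EI
  relative rotation θ_0 = (0 + 63.5)/EI = 63.5/EI
A unit hogging moment at Y produces rotation L₁/(3EI) + L₂/(3EI) = 4.6/EI.
Compatibility: M_Y·(L₁+L₂)/(3EI) = θ_0, giving M_Y = 13.81 kN·m (hogging).

M_Y = 13.81 kN·m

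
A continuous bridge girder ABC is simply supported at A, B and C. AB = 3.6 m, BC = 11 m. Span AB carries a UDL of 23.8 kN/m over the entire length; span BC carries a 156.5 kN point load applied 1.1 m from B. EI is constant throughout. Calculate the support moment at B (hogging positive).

M_B = 120.4 kN·m

Insert a hinge at B; M_B is the redundant, and each span becomes simply supported.
End slopes at the hinge B, treating each span as simply supported:
  span AB: UDL 23.8: wL³/(24EI) = 46.27/EI
  span BC: point load 156.5 at a = 1.1: Pab(L + b)/(6LEI) = 539.7/EI
  relative rotation θ_0 = (46.27 + 539.7)/EI = 586/EI
A unit hogging moment at B produces rotation L₁/(3EI) + L₂/(3EI) = 4.867/EI.
Slope continuity at B: θ_0 = M_B·4.867/EI, so M_B = 586/4.867 = 120.4 kN·m (hogging).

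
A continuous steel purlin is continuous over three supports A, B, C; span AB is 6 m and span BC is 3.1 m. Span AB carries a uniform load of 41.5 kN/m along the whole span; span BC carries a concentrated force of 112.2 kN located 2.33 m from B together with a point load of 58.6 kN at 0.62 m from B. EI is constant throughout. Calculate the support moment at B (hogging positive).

M_B = 145.9 kN·m

Release continuity at B by inserting a hinge; the redundant is the internal moment M_B. The primary structure is two simply-supported spans AB and BC.
Discontinuity in slope at B on the released structure — sum the simple-span end rotations:
  span AB: UDL 41.5: wL³/(24EI) = 373.5/EI
  span BC: point load 112.2 at a = 2.33: Pab(L + b)/(6LEI) = 41.88/EI
  span BC: point load 58.6 at a = 0.62: Pab(L + b)/(6LEI) = 27.03/EI
  relative rotation θ_0 = (373.5 + 68.91)/EI = 442.4/EI
A unit hogging moment at B produces rotation L₁/(3EI) + L₂/(3EI) = 3.033/EI.
Slope continuity at B: θ_0 = M_B·3.033/EI, so M_B = 442.4/3.033 = 145.9 kN·m (hogging).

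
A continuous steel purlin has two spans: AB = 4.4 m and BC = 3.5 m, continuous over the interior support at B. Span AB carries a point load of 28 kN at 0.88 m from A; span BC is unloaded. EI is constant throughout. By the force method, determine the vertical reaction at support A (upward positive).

R_A = 20.9 kN

Release continuity at B by inserting a hinge; the redundant is the internal moment M_B. The primary structure is two simply-supported spans AB and BC.
Discontinuity in slope at B on the released structure — sum the simple-span end rotations:
  span AB: point load 28 at a = 0.88: Pab(L + a)/(6LEI) = 17.35/EI
  relative rotation θ_0 = (17.35 + 0)/EI = 17.35/EI
A unit hogging moment at B produces rotation L₁/(3EI) + L₂/(3EI) = 2.633/EI.
Slope continuity at B: θ_0 = M_B·2.633/EI, so M_B = 17.35/2.633 = 6.587 kN·m (hogging).
Span AB, ΣM about A with M_B applied at B: R_B^{AB}·4.4 = 24.64 + 6.587, so R_B^{AB} = 7.097 kN and R_A = 28 − 7.097 = 20.9 kN.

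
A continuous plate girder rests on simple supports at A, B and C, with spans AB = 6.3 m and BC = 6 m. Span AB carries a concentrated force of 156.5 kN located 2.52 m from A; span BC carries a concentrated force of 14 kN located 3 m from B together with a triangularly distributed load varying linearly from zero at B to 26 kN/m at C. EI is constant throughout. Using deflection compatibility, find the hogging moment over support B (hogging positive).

Insert a hinge at B; M_B is the redundant, and each span becomes simply supported.
Discontinuity in slope at B on the released structure — sum the simple-span end rotations:
  span AB: point load 156.5 at a = 2.52: Pab(L + a)/(6LEI) = 347.8/EI
  span BC: point load 14 at a = 3: Pab(L + b)/(6LEI) = 31.5/EI
  span BC: triangular load, peak 26: 7w₀L³/(360EI) = 109.2/EI
  relative rotation θ_0 = (347.8 + 140.7)/EI = 488.5/EI
A unit hogging moment at B produces rotation L₁/(3EI) + L₂/(3EI) = 4.1/EI.
Slope continuity at B: θ_0 = M_B·4.1/EI, so M_B = 488.5/4.1 = 119.2 kN·m (hogging).

M_B = 119.2 kN·m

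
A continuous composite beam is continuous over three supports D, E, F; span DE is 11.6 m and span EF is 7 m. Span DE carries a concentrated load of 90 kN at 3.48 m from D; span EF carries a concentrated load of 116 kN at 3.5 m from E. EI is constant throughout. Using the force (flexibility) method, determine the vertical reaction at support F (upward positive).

Release continuity at E by inserting a hinge; the redundant is the internal moment M_E. The primary structure is two simply-supported spans DE and EF.
Rotations at E on the released spans (each span's end-slope, ×1/EI):
  span DE: point load 90 at a = 3.48: Pab(L + a)/(6LEI) = 551/EI
  span EF: point load 116 at a = 3.5: Pab(L + b)/(6LEI) = 355.2/EI
  relative rotation θ_0 = (551 + 355.2)/EI = 906.3/EI
A unit hogging moment at E produces rotation L₁/(3EI) + L₂/(3EI) = 6.2/EI.
Slope continuity at E: θ_0 = M_E·6.2/EI, so M_E = 906.3/6.2 = 146.2 kN·m (hogging).
Span EF, ΣM about F: R_E^{EF}·7 = 406 + 146.2, so R_E^{EF} = 78.88 kN and R_F = 116 − 78.88 = 37.12 kN.

R_F = 37.12 kN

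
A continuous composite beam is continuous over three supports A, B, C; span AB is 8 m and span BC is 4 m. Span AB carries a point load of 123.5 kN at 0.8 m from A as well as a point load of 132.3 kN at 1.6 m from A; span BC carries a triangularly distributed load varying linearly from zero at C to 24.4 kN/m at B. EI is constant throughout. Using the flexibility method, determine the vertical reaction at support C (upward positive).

R_C = -10.99 kN

Release continuity at B by inserting a hinge; the redundant is the internal moment M_B. The primary structure is two simply-supported spans AB and BC.
Rotations at B on the released spans (each span's end-slope, ×1/EI):
  span AB: point load 123.5 at a = 0.8: Pab(L + a)/(6LEI) = 130.4/EI
  span AB: point load 132.3 at a = 1.6: Pab(L + a)/(6LEI) = 271/EI
  span BC: triangular load, peak 24.4: w₀L³/(45EI) = 34.7/EI
  relative rotation θ_0 = (401.4 + 34.7)/EI = 436.1/EI
A unit hogging moment at B produces rotation L₁/(3EI) + L₂/(3EI) = 4/EI.
Compatibility: M_B·(L₁+L₂)/(3EI) = θ_0, giving M_B = 109 kN·m (hogging).
Span BC, ΣM about C: R_B^{BC}·4 = 130.1 + 109, so R_B^{BC} = 59.79 kN and R_C = 48.8 − 59.79 = -10.99 kN.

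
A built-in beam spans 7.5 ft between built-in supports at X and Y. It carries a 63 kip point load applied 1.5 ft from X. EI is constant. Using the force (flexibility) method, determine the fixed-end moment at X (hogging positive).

Release both end moments; the primary structure is a simply-supported span XY with redundants M_X and M_Y.
End rotations of the released simple span under the applied load (×1/EI):
  at X: point load 63 at a = 1.5: Pab(L + b)/(6LEI) = 170.1/EI
  at Y: point load 63 at a = 1.5: Pab(L + a)/(6LEI) = 113.4/EI
  θ_X0 = 170.1/EI,  θ_Y0 = 113.4/EI
Flexibility coefficients: a unit moment at one end gives L/(3EI) there and L/(6EI) at the far end, so f₁₁ = f₂₂ = 2.5/EI and f₁₂ = f₂₁ = 1.25/EI.
Compatibility — zero rotation at each built-in end:
  2.5 M_X + 1.25 M_Y = 170.1
  1.25 M_X + 2.5 M_Y = 113.4
Solving the pair gives M_X = 60.48 kip·ft and M_Y = 15.12 kip·ft (hogging).

M_X = 60.48 kip·ft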